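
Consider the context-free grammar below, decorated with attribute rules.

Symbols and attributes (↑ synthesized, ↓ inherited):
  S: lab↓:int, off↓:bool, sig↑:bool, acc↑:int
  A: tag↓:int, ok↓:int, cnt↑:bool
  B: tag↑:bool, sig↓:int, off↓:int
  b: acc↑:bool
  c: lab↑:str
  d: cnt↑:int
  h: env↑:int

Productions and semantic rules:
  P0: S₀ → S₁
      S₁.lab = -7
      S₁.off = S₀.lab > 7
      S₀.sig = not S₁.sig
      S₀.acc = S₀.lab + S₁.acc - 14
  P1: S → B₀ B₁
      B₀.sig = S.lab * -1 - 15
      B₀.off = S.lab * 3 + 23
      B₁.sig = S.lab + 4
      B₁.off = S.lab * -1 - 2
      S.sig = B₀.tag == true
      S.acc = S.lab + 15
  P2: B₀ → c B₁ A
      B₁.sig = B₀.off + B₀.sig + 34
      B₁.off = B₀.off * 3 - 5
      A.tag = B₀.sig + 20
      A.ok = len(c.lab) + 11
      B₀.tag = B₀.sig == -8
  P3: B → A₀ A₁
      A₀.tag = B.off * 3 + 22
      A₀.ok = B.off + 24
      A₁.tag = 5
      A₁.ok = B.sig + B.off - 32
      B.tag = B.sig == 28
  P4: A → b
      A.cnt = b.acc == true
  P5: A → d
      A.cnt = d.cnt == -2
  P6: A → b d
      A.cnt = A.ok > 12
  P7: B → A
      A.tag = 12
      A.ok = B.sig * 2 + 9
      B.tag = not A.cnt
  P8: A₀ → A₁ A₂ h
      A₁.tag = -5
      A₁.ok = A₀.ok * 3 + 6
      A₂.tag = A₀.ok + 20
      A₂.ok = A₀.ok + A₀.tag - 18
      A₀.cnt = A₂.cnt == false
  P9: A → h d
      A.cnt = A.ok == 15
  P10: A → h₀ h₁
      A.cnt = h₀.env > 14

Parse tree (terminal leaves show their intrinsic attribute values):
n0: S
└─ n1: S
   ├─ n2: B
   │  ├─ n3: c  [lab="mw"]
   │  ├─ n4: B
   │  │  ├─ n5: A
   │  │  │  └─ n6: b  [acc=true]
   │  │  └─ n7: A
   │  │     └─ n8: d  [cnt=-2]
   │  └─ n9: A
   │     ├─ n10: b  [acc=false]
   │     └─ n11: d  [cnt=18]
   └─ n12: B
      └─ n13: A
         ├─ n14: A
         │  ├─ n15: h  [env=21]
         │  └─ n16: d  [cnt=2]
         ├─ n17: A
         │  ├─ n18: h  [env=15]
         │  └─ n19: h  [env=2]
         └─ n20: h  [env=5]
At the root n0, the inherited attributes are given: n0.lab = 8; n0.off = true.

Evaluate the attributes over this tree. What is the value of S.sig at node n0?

1. n0.lab = 8  [given at root]
2. n0.off = true  [given at root]
3. n1.lab = -7  [-7]
4. n1.off = true  [S₀.lab > 7]
5. n2.sig = -8  [S.lab * -1 - 15]
6. n2.off = 2  [S.lab * 3 + 23]
7. n3.lab = "mw"  [terminal]
8. n4.sig = 28  [B₀.off + B₀.sig + 34]
9. n4.off = 1  [B₀.off * 3 - 5]
10. n5.tag = 25  [B.off * 3 + 22]
11. n5.ok = 25  [B.off + 24]
12. n6.acc = true  [terminal]
13. n5.cnt = true  [b.acc == true]
14. n7.tag = 5  [5]
15. n7.ok = -3  [B.sig + B.off - 32]
16. n8.cnt = -2  [terminal]
17. n7.cnt = true  [d.cnt == -2]
18. n4.tag = true  [B.sig == 28]
19. n9.tag = 12  [B₀.sig + 20]
20. n9.ok = 13  [len(c.lab) + 11]
21. n10.acc = false  [terminal]
22. n11.cnt = 18  [terminal]
23. n9.cnt = true  [A.ok > 12]
24. n2.tag = true  [B₀.sig == -8]
25. n12.sig = -3  [S.lab + 4]
26. n12.off = 5  [S.lab * -1 - 2]
27. n13.tag = 12  [12]
28. n13.ok = 3  [B.sig * 2 + 9]
29. n14.tag = -5  [-5]
30. n14.ok = 15  [A₀.ok * 3 + 6]
31. n15.env = 21  [terminal]
32. n16.cnt = 2  [terminal]
33. n14.cnt = true  [A.ok == 15]
34. n17.tag = 23  [A₀.ok + 20]
35. n17.ok = -3  [A₀.ok + A₀.tag - 18]
36. n18.env = 15  [terminal]
37. n19.env = 2  [terminal]
38. n17.cnt = true  [h₀.env > 14]
39. n20.env = 5  [terminal]
40. n13.cnt = false  [A₂.cnt == false]
41. n12.tag = true  [not A.cnt]
42. n1.sig = true  [B₀.tag == true]
43. n1.acc = 8  [S.lab + 15]
44. n0.sig = false  [not S₁.sig]
45. n0.acc = 2  [S₀.lab + S₁.acc - 14]

false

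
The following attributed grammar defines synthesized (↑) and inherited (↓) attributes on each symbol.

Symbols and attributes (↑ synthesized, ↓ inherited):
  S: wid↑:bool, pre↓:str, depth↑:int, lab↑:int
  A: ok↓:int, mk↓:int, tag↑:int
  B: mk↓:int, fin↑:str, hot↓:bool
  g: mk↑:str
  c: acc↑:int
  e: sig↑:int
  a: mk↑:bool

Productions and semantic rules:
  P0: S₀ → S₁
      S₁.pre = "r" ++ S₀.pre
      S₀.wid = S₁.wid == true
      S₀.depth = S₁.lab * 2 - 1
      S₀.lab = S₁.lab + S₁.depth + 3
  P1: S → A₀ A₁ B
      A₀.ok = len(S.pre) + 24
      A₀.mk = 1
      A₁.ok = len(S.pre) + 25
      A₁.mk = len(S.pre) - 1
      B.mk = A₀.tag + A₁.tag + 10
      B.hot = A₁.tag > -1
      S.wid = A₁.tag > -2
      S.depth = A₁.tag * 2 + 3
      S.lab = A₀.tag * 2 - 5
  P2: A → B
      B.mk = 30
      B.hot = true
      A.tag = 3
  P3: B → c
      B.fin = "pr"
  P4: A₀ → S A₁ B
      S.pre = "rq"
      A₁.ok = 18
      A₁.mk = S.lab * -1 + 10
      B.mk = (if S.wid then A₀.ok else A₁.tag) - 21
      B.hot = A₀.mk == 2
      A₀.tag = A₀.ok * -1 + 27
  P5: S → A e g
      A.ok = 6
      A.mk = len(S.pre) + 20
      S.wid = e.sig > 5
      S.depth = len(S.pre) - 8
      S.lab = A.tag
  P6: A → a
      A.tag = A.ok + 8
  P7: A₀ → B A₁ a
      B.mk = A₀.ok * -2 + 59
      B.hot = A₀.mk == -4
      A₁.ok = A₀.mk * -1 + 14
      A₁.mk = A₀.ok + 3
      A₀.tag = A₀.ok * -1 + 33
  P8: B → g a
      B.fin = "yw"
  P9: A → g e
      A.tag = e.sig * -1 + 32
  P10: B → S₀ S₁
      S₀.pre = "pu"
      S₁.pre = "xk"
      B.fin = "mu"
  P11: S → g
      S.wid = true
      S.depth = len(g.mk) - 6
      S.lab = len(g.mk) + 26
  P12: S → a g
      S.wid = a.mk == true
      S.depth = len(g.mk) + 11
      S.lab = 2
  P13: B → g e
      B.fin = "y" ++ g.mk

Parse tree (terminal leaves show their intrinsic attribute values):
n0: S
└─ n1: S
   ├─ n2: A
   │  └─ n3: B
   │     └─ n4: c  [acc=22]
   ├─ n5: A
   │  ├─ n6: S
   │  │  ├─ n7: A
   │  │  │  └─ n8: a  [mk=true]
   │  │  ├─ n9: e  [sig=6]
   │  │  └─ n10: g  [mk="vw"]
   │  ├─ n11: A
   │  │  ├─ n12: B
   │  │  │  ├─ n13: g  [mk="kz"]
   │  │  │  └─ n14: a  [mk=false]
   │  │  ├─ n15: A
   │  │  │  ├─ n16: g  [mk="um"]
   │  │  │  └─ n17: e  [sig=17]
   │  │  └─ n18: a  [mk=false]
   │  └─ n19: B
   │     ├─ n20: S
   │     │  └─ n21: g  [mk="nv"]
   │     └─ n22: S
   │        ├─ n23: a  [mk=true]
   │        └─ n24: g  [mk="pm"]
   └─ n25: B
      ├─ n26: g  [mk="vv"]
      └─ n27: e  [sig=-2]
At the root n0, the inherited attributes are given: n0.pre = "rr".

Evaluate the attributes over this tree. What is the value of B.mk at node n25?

1. n0.pre = "rr"  [given at root]
2. n1.pre = "rrr"  ["r" ++ S₀.pre]
3. n2.ok = 27  [len(S.pre) + 24]
4. n2.mk = 1  [1]
5. n3.mk = 30  [30]
6. n3.hot = true  [true]
7. n4.acc = 22  [terminal]
8. n3.fin = "pr"  ["pr"]
9. n2.tag = 3  [3]
10. n5.ok = 28  [len(S.pre) + 25]
11. n5.mk = 2  [len(S.pre) - 1]
12. n6.pre = "rq"  ["rq"]
13. n7.ok = 6  [6]
14. n7.mk = 22  [len(S.pre) + 20]
15. n8.mk = true  [terminal]
16. n7.tag = 14  [A.ok + 8]
17. n9.sig = 6  [terminal]
18. n10.mk = "vw"  [terminal]
19. n6.wid = true  [e.sig > 5]
20. n6.depth = -6  [len(S.pre) - 8]
21. n6.lab = 14  [A.tag]
22. n11.ok = 18  [18]
23. n11.mk = -4  [S.lab * -1 + 10]
24. n12.mk = 23  [A₀.ok * -2 + 59]
25. n12.hot = true  [A₀.mk == -4]
26. n13.mk = "kz"  [terminal]
27. n14.mk = false  [terminal]
28. n12.fin = "yw"  ["yw"]
29. n15.ok = 18  [A₀.mk * -1 + 14]
30. n15.mk = 21  [A₀.ok + 3]
31. n16.mk = "um"  [terminal]
32. n17.sig = 17  [terminal]
33. n15.tag = 15  [e.sig * -1 + 32]
34. n18.mk = false  [terminal]
35. n11.tag = 15  [A₀.ok * -1 + 33]
36. n19.mk = 7  [(if S.wid then A₀.ok else A₁.tag) - 21]
37. n19.hot = true  [A₀.mk == 2]
38. n20.pre = "pu"  ["pu"]
39. n21.mk = "nv"  [terminal]
40. n20.wid = true  [true]
41. n20.depth = -4  [len(g.mk) - 6]
42. n20.lab = 28  [len(g.mk) + 26]
43. n22.pre = "xk"  ["xk"]
44. n23.mk = true  [terminal]
45. n24.mk = "pm"  [terminal]
46. n22.wid = true  [a.mk == true]
47. n22.depth = 13  [len(g.mk) + 11]
48. n22.lab = 2  [2]
49. n19.fin = "mu"  ["mu"]
50. n5.tag = -1  [A₀.ok * -1 + 27]
51. n25.mk = 12  [A₀.tag + A₁.tag + 10]
52. n25.hot = false  [A₁.tag > -1]
53. n26.mk = "vv"  [terminal]
54. n27.sig = -2  [terminal]
55. n25.fin = "yvv"  ["y" ++ g.mk]
56. n1.wid = true  [A₁.tag > -2]
57. n1.depth = 1  [A₁.tag * 2 + 3]
58. n1.lab = 1  [A₀.tag * 2 - 5]
59. n0.wid = true  [S₁.wid == true]
60. n0.depth = 1  [S₁.lab * 2 - 1]
61. n0.lab = 5  [S₁.lab + S₁.depth + 3]

12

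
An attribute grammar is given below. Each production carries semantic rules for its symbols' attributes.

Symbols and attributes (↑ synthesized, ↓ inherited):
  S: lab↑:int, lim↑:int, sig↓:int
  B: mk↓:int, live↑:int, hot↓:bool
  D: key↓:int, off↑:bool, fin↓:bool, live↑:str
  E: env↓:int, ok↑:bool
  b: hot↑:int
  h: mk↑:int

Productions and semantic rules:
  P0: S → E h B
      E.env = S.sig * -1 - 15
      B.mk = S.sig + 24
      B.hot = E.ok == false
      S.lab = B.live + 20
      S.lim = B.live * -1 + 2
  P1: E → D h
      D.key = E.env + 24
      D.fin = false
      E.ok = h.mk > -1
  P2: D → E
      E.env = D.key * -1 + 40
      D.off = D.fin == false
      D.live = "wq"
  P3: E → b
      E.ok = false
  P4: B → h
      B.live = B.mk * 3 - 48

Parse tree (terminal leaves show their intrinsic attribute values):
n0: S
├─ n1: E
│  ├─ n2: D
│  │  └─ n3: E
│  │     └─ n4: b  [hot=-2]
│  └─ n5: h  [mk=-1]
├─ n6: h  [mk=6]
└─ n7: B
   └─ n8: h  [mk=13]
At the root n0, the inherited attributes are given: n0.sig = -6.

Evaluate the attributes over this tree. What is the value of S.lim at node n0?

-4

1. n0.sig = -6  [given at root]
2. n1.env = -9  [S.sig * -1 - 15]
3. n2.key = 15  [E.env + 24]
4. n2.fin = false  [false]
5. n3.env = 25  [D.key * -1 + 40]
6. n4.hot = -2  [terminal]
7. n3.ok = false  [false]
8. n2.off = true  [D.fin == false]
9. n2.live = "wq"  ["wq"]
10. n5.mk = -1  [terminal]
11. n1.ok = false  [h.mk > -1]
12. n6.mk = 6  [terminal]
13. n7.mk = 18  [S.sig + 24]
14. n7.hot = true  [E.ok == false]
15. n8.mk = 13  [terminal]
16. n7.live = 6  [B.mk * 3 - 48]
17. n0.lab = 26  [B.live + 20]
18. n0.lim = -4  [B.live * -1 + 2]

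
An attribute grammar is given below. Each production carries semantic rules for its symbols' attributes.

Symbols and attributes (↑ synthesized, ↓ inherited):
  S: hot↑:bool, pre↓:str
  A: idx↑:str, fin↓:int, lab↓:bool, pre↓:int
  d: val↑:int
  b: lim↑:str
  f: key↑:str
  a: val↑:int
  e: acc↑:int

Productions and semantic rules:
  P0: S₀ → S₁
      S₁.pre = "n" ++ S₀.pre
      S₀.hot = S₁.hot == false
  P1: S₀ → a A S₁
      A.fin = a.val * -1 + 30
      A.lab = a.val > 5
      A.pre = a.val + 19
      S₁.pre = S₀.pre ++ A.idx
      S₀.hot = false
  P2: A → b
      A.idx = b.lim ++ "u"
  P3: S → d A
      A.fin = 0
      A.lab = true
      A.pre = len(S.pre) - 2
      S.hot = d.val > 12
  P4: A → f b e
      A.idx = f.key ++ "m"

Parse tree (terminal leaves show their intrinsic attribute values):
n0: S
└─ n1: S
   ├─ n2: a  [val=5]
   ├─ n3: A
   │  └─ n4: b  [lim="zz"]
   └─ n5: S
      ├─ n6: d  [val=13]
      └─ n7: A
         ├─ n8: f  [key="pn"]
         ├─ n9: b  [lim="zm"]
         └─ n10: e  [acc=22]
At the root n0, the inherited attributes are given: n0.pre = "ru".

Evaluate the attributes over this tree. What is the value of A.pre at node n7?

1. n0.pre = "ru"  [given at root]
2. n1.pre = "nru"  ["n" ++ S₀.pre]
3. n2.val = 5  [terminal]
4. n3.fin = 25  [a.val * -1 + 30]
5. n3.lab = false  [a.val > 5]
6. n3.pre = 24  [a.val + 19]
7. n4.lim = "zz"  [terminal]
8. n3.idx = "zzu"  [b.lim ++ "u"]
9. n5.pre = "nruzzu"  [S₀.pre ++ A.idx]
10. n6.val = 13  [terminal]
11. n7.fin = 0  [0]
12. n7.lab = true  [true]
13. n7.pre = 4  [len(S.pre) - 2]
14. n8.key = "pn"  [terminal]
15. n9.lim = "zm"  [terminal]
16. n10.acc = 22  [terminal]
17. n7.idx = "pnm"  [f.key ++ "m"]
18. n5.hot = true  [d.val > 12]
19. n1.hot = false  [false]
20. n0.hot = true  [S₁.hot == false]

4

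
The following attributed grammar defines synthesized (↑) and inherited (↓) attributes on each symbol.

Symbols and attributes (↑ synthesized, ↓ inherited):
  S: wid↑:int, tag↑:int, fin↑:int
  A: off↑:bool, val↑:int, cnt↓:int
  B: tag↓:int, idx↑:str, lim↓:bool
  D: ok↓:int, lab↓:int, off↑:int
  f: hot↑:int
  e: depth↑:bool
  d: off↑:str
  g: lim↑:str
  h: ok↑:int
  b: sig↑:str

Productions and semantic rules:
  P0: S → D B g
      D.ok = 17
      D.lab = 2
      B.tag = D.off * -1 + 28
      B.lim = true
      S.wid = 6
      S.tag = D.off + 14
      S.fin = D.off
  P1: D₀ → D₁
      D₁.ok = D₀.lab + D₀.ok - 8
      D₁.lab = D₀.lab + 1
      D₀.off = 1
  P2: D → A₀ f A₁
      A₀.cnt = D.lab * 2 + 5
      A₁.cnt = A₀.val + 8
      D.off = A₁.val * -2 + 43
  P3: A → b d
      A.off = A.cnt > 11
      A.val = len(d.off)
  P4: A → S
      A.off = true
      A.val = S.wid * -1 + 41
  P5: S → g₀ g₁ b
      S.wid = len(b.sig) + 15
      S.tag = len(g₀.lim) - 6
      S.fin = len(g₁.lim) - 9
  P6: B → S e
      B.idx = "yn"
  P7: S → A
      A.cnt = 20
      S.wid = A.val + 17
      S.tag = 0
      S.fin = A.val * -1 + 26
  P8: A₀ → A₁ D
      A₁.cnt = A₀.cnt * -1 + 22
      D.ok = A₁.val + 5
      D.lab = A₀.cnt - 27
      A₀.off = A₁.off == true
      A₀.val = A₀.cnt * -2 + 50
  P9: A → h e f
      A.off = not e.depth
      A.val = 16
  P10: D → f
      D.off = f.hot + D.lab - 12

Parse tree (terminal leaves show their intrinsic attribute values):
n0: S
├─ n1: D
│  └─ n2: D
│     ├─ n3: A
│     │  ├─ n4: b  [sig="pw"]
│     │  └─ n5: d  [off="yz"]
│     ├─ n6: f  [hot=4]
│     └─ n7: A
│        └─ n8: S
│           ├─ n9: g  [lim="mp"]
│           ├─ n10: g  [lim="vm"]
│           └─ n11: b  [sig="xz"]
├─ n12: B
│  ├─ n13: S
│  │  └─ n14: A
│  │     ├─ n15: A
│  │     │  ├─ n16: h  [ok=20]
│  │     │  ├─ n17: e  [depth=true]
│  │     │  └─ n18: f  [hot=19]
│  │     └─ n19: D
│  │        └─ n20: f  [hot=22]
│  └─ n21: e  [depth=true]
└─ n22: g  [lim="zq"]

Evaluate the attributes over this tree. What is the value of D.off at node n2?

-5

1. n1.ok = 17  [17]
2. n1.lab = 2  [2]
3. n2.ok = 11  [D₀.lab + D₀.ok - 8]
4. n2.lab = 3  [D₀.lab + 1]
5. n3.cnt = 11  [D.lab * 2 + 5]
6. n4.sig = "pw"  [terminal]
7. n5.off = "yz"  [terminal]
8. n3.off = false  [A.cnt > 11]
9. n3.val = 2  [len(d.off)]
10. n6.hot = 4  [terminal]
11. n7.cnt = 10  [A₀.val + 8]
12. n9.lim = "mp"  [terminal]
13. n10.lim = "vm"  [terminal]
14. n11.sig = "xz"  [terminal]
15. n8.wid = 17  [len(b.sig) + 15]
16. n8.tag = -4  [len(g₀.lim) - 6]
17. n8.fin = -7  [len(g₁.lim) - 9]
18. n7.off = true  [true]
19. n7.val = 24  [S.wid * -1 + 41]
20. n2.off = -5  [A₁.val * -2 + 43]
21. n1.off = 1  [1]
22. n12.tag = 27  [D.off * -1 + 28]
23. n12.lim = true  [true]
24. n14.cnt = 20  [20]
25. n15.cnt = 2  [A₀.cnt * -1 + 22]
26. n16.ok = 20  [terminal]
27. n17.depth = true  [terminal]
28. n18.hot = 19  [terminal]
29. n15.off = false  [not e.depth]
30. n15.val = 16  [16]
31. n19.ok = 21  [A₁.val + 5]
32. n19.lab = -7  [A₀.cnt - 27]
33. n20.hot = 22  [terminal]
34. n19.off = 3  [f.hot + D.lab - 12]
35. n14.off = false  [A₁.off == true]
36. n14.val = 10  [A₀.cnt * -2 + 50]
37. n13.wid = 27  [A.val + 17]
38. n13.tag = 0  [0]
39. n13.fin = 16  [A.val * -1 + 26]
40. n21.depth = true  [terminal]
41. n12.idx = "yn"  ["yn"]
42. n22.lim = "zq"  [terminal]
43. n0.wid = 6  [6]
44. n0.tag = 15  [D.off + 14]
45. n0.fin = 1  [D.off]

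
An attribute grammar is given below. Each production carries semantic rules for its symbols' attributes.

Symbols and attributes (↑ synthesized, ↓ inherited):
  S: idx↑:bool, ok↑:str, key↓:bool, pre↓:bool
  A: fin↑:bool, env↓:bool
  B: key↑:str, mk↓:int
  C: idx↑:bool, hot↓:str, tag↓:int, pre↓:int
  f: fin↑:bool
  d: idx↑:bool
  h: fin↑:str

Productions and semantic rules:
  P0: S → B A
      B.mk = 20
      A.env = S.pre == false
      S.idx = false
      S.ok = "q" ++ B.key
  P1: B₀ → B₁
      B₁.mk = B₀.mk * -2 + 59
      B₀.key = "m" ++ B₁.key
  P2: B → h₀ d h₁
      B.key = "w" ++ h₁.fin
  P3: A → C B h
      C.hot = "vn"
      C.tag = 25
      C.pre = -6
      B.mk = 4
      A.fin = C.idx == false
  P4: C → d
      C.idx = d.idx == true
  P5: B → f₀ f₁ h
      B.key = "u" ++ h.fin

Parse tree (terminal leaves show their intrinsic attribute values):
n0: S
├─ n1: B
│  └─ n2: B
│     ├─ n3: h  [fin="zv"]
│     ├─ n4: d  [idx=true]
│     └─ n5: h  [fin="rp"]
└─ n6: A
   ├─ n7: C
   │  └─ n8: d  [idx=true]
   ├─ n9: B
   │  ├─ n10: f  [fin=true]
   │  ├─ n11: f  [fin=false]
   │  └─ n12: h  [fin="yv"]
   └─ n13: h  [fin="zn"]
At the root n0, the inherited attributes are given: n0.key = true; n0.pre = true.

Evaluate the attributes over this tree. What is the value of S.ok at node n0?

"qmwrp"

1. n0.key = true  [given at root]
2. n0.pre = true  [given at root]
3. n1.mk = 20  [20]
4. n2.mk = 19  [B₀.mk * -2 + 59]
5. n3.fin = "zv"  [terminal]
6. n4.idx = true  [terminal]
7. n5.fin = "rp"  [terminal]
8. n2.key = "wrp"  ["w" ++ h₁.fin]
9. n1.key = "mwrp"  ["m" ++ B₁.key]
10. n6.env = false  [S.pre == false]
11. n7.hot = "vn"  ["vn"]
12. n7.tag = 25  [25]
13. n7.pre = -6  [-6]
14. n8.idx = true  [terminal]
15. n7.idx = true  [d.idx == true]
16. n9.mk = 4  [4]
17. n10.fin = true  [terminal]
18. n11.fin = false  [terminal]
19. n12.fin = "yv"  [terminal]
20. n9.key = "uyv"  ["u" ++ h.fin]
21. n13.fin = "zn"  [terminal]
22. n6.fin = false  [C.idx == false]
23. n0.idx = false  [false]
24. n0.ok = "qmwrp"  ["q" ++ B.key]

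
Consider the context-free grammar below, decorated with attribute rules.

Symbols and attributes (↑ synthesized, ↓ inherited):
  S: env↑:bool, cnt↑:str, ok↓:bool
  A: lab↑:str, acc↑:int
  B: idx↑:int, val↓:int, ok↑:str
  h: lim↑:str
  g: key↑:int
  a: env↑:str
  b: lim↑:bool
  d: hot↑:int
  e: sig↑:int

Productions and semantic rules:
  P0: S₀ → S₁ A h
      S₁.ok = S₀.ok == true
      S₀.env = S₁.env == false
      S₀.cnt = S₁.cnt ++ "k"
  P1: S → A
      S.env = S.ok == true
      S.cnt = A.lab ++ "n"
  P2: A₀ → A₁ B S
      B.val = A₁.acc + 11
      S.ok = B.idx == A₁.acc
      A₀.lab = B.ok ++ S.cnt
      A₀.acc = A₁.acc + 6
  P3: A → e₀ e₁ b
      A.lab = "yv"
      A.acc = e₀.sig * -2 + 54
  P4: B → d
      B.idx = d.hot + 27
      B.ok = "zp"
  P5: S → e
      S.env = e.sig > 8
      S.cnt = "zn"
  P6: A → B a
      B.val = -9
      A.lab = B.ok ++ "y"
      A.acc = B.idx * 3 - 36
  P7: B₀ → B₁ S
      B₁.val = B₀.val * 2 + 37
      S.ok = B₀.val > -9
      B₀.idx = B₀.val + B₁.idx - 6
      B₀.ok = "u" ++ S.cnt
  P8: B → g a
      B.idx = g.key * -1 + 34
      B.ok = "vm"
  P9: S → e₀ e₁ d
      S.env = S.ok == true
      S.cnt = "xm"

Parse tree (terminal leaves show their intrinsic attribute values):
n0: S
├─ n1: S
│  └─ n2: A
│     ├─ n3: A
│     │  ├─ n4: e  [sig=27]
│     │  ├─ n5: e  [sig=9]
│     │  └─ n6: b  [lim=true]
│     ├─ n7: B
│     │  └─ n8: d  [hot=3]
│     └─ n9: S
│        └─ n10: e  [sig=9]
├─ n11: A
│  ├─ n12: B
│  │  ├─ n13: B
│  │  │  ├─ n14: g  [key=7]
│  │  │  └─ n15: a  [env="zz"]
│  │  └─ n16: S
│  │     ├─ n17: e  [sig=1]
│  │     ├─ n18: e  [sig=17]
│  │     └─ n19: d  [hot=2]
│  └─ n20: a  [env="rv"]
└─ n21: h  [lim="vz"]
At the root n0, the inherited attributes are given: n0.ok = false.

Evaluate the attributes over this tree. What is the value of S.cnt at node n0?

"zpznnk"

1. n0.ok = false  [given at root]
2. n1.ok = false  [S₀.ok == true]
3. n4.sig = 27  [terminal]
4. n5.sig = 9  [terminal]
5. n6.lim = true  [terminal]
6. n3.lab = "yv"  ["yv"]
7. n3.acc = 0  [e₀.sig * -2 + 54]
8. n7.val = 11  [A₁.acc + 11]
9. n8.hot = 3  [terminal]
10. n7.idx = 30  [d.hot + 27]
11. n7.ok = "zp"  ["zp"]
12. n9.ok = false  [B.idx == A₁.acc]
13. n10.sig = 9  [terminal]
14. n9.env = true  [e.sig > 8]
15. n9.cnt = "zn"  ["zn"]
16. n2.lab = "zpzn"  [B.ok ++ S.cnt]
17. n2.acc = 6  [A₁.acc + 6]
18. n1.env = false  [S.ok == true]
19. n1.cnt = "zpznn"  [A.lab ++ "n"]
20. n12.val = -9  [-9]
21. n13.val = 19  [B₀.val * 2 + 37]
22. n14.key = 7  [terminal]
23. n15.env = "zz"  [terminal]
24. n13.idx = 27  [g.key * -1 + 34]
25. n13.ok = "vm"  ["vm"]
26. n16.ok = false  [B₀.val > -9]
27. n17.sig = 1  [terminal]
28. n18.sig = 17  [terminal]
29. n19.hot = 2  [terminal]
30. n16.env = false  [S.ok == true]
31. n16.cnt = "xm"  ["xm"]
32. n12.idx = 12  [B₀.val + B₁.idx - 6]
33. n12.ok = "uxm"  ["u" ++ S.cnt]
34. n20.env = "rv"  [terminal]
35. n11.lab = "uxmy"  [B.ok ++ "y"]
36. n11.acc = 0  [B.idx * 3 - 36]
37. n21.lim = "vz"  [terminal]
38. n0.env = true  [S₁.env == false]
39. n0.cnt = "zpznnk"  [S₁.cnt ++ "k"]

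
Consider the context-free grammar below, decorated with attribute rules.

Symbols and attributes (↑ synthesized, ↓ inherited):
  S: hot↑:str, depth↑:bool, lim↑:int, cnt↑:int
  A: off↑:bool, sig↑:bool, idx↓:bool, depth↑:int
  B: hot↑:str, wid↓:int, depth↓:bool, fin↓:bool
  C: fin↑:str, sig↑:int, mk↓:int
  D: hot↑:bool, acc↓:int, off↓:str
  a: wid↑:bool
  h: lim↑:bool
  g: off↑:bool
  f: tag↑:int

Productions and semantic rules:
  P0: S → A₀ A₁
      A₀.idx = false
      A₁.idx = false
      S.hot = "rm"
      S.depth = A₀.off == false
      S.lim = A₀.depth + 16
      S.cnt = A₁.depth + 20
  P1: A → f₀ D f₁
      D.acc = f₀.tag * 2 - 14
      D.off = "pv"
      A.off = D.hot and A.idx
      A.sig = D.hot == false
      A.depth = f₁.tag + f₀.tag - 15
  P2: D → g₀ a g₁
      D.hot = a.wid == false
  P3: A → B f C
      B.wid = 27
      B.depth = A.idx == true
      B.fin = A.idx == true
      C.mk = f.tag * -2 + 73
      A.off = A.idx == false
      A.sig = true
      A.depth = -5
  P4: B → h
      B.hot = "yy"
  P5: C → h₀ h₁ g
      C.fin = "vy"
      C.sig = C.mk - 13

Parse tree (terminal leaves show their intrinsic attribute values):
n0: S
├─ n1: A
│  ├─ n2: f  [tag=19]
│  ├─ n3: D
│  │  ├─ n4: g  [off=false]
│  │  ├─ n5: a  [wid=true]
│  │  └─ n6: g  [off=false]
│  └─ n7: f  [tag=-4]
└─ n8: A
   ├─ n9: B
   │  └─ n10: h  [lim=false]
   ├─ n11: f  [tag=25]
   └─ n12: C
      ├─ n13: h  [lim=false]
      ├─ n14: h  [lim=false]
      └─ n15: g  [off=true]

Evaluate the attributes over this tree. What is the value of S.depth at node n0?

true

1. n1.idx = false  [false]
2. n2.tag = 19  [terminal]
3. n3.acc = 24  [f₀.tag * 2 - 14]
4. n3.off = "pv"  ["pv"]
5. n4.off = false  [terminal]
6. n5.wid = true  [terminal]
7. n6.off = false  [terminal]
8. n3.hot = false  [a.wid == false]
9. n7.tag = -4  [terminal]
10. n1.off = false  [D.hot and A.idx]
11. n1.sig = true  [D.hot == false]
12. n1.depth = 0  [f₁.tag + f₀.tag - 15]
13. n8.idx = false  [false]
14. n9.wid = 27  [27]
15. n9.depth = false  [A.idx == true]
16. n9.fin = false  [A.idx == true]
17. n10.lim = false  [terminal]
18. n9.hot = "yy"  ["yy"]
19. n11.tag = 25  [terminal]
20. n12.mk = 23  [f.tag * -2 + 73]
21. n13.lim = false  [terminal]
22. n14.lim = false  [terminal]
23. n15.off = true  [terminal]
24. n12.fin = "vy"  ["vy"]
25. n12.sig = 10  [C.mk - 13]
26. n8.off = true  [A.idx == false]
27. n8.sig = true  [true]
28. n8.depth = -5  [-5]
29. n0.hot = "rm"  ["rm"]
30. n0.depth = true  [A₀.off == false]
31. n0.lim = 16  [A₀.depth + 16]
32. n0.cnt = 15  [A₁.depth + 20]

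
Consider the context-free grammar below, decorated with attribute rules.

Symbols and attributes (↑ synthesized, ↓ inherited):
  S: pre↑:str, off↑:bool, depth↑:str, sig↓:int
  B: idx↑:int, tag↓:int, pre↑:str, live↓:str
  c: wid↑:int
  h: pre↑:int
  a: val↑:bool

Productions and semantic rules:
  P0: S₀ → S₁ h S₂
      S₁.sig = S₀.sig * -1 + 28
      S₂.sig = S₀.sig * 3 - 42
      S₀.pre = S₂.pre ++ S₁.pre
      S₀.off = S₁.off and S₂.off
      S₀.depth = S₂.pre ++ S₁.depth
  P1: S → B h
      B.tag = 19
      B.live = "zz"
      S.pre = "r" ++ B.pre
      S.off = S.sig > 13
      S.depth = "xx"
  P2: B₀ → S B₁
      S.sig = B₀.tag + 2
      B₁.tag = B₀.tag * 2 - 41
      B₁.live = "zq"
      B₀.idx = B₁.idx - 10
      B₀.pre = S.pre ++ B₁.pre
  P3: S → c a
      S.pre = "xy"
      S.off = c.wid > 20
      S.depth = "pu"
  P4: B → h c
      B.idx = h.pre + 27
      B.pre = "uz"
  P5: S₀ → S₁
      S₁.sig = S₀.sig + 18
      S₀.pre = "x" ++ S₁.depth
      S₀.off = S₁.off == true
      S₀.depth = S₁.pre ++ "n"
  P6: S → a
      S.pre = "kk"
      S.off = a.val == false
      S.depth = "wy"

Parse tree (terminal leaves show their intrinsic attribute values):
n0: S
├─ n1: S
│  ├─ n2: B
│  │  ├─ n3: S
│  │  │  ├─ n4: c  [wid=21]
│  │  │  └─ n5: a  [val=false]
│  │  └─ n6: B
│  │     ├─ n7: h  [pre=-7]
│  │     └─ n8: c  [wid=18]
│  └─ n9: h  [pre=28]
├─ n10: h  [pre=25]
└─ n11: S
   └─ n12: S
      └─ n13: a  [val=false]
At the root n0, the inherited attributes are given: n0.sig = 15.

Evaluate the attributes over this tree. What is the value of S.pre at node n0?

1. n0.sig = 15  [given at root]
2. n1.sig = 13  [S₀.sig * -1 + 28]
3. n2.tag = 19  [19]
4. n2.live = "zz"  ["zz"]
5. n3.sig = 21  [B₀.tag + 2]
6. n4.wid = 21  [terminal]
7. n5.val = false  [terminal]
8. n3.pre = "xy"  ["xy"]
9. n3.off = true  [c.wid > 20]
10. n3.depth = "pu"  ["pu"]
11. n6.tag = -3  [B₀.tag * 2 - 41]
12. n6.live = "zq"  ["zq"]
13. n7.pre = -7  [terminal]
14. n8.wid = 18  [terminal]
15. n6.idx = 20  [h.pre + 27]
16. n6.pre = "uz"  ["uz"]
17. n2.idx = 10  [B₁.idx - 10]
18. n2.pre = "xyuz"  [S.pre ++ B₁.pre]
19. n9.pre = 28  [terminal]
20. n1.pre = "rxyuz"  ["r" ++ B.pre]
21. n1.off = false  [S.sig > 13]
22. n1.depth = "xx"  ["xx"]
23. n10.pre = 25  [terminal]
24. n11.sig = 3  [S₀.sig * 3 - 42]
25. n12.sig = 21  [S₀.sig + 18]
26. n13.val = false  [terminal]
27. n12.pre = "kk"  ["kk"]
28. n12.off = true  [a.val == false]
29. n12.depth = "wy"  ["wy"]
30. n11.pre = "xwy"  ["x" ++ S₁.depth]
31. n11.off = true  [S₁.off == true]
32. n11.depth = "kkn"  [S₁.pre ++ "n"]
33. n0.pre = "xwyrxyuz"  [S₂.pre ++ S₁.pre]
34. n0.off = false  [S₁.off and S₂.off]
35. n0.depth = "xwyxx"  [S₂.pre ++ S₁.depth]

"xwyrxyuz"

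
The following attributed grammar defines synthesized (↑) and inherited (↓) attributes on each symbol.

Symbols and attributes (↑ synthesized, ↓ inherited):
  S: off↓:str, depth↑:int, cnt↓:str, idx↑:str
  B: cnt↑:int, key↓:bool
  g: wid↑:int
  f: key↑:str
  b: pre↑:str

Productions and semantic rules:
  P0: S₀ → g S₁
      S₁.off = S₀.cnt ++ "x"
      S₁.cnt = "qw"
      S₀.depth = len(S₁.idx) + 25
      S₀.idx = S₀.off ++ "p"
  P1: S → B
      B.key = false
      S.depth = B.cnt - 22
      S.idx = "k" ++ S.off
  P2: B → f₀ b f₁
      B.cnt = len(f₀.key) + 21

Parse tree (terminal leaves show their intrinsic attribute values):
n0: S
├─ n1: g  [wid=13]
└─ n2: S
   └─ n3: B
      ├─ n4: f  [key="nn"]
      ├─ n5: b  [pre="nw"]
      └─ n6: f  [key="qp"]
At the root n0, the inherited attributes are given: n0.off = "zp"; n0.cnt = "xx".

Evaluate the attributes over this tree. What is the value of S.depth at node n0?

29

1. n0.off = "zp"  [given at root]
2. n0.cnt = "xx"  [given at root]
3. n1.wid = 13  [terminal]
4. n2.off = "xxx"  [S₀.cnt ++ "x"]
5. n2.cnt = "qw"  ["qw"]
6. n3.key = false  [false]
7. n4.key = "nn"  [terminal]
8. n5.pre = "nw"  [terminal]
9. n6.key = "qp"  [terminal]
10. n3.cnt = 23  [len(f₀.key) + 21]
11. n2.depth = 1  [B.cnt - 22]
12. n2.idx = "kxxx"  ["k" ++ S.off]
13. n0.depth = 29  [len(S₁.idx) + 25]
14. n0.idx = "zpp"  [S₀.off ++ "p"]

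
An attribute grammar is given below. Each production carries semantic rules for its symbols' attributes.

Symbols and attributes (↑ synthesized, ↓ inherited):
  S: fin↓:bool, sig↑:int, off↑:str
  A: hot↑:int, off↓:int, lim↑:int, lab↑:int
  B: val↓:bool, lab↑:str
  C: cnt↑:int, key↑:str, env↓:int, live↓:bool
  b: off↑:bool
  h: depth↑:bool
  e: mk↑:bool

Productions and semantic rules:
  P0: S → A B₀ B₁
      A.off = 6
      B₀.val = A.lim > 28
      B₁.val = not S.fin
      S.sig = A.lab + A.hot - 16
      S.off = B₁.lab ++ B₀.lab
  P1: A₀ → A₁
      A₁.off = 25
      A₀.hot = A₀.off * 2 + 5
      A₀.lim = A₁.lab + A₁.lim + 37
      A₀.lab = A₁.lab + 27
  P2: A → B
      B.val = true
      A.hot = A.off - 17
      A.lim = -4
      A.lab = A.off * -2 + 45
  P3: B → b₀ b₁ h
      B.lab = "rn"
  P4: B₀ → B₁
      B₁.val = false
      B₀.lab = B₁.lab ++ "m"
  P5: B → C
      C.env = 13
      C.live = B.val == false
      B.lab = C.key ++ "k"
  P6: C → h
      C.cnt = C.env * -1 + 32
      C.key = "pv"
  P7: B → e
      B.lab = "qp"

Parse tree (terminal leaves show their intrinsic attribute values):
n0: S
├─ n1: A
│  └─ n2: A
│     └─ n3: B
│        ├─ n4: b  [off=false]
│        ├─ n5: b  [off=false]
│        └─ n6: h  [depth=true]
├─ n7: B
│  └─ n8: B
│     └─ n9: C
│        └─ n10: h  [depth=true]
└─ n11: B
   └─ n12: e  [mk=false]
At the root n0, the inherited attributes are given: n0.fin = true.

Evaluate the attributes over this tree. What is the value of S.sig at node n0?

23

1. n0.fin = true  [given at root]
2. n1.off = 6  [6]
3. n2.off = 25  [25]
4. n3.val = true  [true]
5. n4.off = false  [terminal]
6. n5.off = false  [terminal]
7. n6.depth = true  [terminal]
8. n3.lab = "rn"  ["rn"]
9. n2.hot = 8  [A.off - 17]
10. n2.lim = -4  [-4]
11. n2.lab = -5  [A.off * -2 + 45]
12. n1.hot = 17  [A₀.off * 2 + 5]
13. n1.lim = 28  [A₁.lab + A₁.lim + 37]
14. n1.lab = 22  [A₁.lab + 27]
15. n7.val = false  [A.lim > 28]
16. n8.val = false  [false]
17. n9.env = 13  [13]
18. n9.live = true  [B.val == false]
19. n10.depth = true  [terminal]
20. n9.cnt = 19  [C.env * -1 + 32]
21. n9.key = "pv"  ["pv"]
22. n8.lab = "pvk"  [C.key ++ "k"]
23. n7.lab = "pvkm"  [B₁.lab ++ "m"]
24. n11.val = false  [not S.fin]
25. n12.mk = false  [terminal]
26. n11.lab = "qp"  ["qp"]
27. n0.sig = 23  [A.lab + A.hot - 16]
28. n0.off = "qppvkm"  [B₁.lab ++ B₀.lab]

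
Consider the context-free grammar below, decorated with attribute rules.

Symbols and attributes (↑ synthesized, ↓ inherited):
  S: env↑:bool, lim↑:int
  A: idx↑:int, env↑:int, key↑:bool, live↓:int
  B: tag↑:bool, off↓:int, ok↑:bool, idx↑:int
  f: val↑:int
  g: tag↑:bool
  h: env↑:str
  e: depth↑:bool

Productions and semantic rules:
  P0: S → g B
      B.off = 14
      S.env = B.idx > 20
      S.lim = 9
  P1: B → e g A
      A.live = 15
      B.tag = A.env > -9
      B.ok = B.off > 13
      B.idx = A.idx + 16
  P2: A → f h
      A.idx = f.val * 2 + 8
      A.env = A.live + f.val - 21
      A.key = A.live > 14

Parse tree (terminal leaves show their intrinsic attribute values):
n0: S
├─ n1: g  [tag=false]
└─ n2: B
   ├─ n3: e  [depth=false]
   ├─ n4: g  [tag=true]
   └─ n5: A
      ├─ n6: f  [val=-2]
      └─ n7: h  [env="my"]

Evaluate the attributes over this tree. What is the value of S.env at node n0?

1. n1.tag = false  [terminal]
2. n2.off = 14  [14]
3. n3.depth = false  [terminal]
4. n4.tag = true  [terminal]
5. n5.live = 15  [15]
6. n6.val = -2  [terminal]
7. n7.env = "my"  [terminal]
8. n5.idx = 4  [f.val * 2 + 8]
9. n5.env = -8  [A.live + f.val - 21]
10. n5.key = true  [A.live > 14]
11. n2.tag = true  [A.env > -9]
12. n2.ok = true  [B.off > 13]
13. n2.idx = 20  [A.idx + 16]
14. n0.env = false  [B.idx > 20]
15. n0.lim = 9  [9]

false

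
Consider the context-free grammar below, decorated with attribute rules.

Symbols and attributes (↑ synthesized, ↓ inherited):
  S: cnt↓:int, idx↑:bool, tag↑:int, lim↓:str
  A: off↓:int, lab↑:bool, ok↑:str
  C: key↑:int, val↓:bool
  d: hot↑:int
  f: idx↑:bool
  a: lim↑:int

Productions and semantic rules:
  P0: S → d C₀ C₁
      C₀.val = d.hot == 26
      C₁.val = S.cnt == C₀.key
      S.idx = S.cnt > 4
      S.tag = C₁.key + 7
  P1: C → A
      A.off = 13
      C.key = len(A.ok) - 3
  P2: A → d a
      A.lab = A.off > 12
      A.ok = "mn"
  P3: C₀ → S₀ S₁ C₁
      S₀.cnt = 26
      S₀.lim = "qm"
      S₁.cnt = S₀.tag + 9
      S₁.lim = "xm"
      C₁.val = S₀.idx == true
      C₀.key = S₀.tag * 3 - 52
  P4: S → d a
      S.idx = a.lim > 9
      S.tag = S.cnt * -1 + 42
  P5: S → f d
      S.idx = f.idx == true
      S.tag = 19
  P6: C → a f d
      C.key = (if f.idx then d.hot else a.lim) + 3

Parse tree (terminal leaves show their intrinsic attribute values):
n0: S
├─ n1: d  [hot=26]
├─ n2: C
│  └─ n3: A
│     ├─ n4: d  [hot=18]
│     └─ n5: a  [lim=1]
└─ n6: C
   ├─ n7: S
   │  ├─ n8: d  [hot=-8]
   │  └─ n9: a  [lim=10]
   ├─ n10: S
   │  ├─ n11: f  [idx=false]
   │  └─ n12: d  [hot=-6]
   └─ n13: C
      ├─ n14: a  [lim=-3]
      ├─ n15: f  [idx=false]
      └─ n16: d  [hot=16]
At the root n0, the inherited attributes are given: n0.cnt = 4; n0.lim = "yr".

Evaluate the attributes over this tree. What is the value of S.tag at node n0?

1. n0.cnt = 4  [given at root]
2. n0.lim = "yr"  [given at root]
3. n1.hot = 26  [terminal]
4. n2.val = true  [d.hot == 26]
5. n3.off = 13  [13]
6. n4.hot = 18  [terminal]
7. n5.lim = 1  [terminal]
8. n3.lab = true  [A.off > 12]
9. n3.ok = "mn"  ["mn"]
10. n2.key = -1  [len(A.ok) - 3]
11. n6.val = false  [S.cnt == C₀.key]
12. n7.cnt = 26  [26]
13. n7.lim = "qm"  ["qm"]
14. n8.hot = -8  [terminal]
15. n9.lim = 10  [terminal]
16. n7.idx = true  [a.lim > 9]
17. n7.tag = 16  [S.cnt * -1 + 42]
18. n10.cnt = 25  [S₀.tag + 9]
19. n10.lim = "xm"  ["xm"]
20. n11.idx = false  [terminal]
21. n12.hot = -6  [terminal]
22. n10.idx = false  [f.idx == true]
23. n10.tag = 19  [19]
24. n13.val = true  [S₀.idx == true]
25. n14.lim = -3  [terminal]
26. n15.idx = false  [terminal]
27. n16.hot = 16  [terminal]
28. n13.key = 0  [(if f.idx then d.hot else a.lim) + 3]
29. n6.key = -4  [S₀.tag * 3 - 52]
30. n0.idx = false  [S.cnt > 4]
31. n0.tag = 3  [C₁.key + 7]

3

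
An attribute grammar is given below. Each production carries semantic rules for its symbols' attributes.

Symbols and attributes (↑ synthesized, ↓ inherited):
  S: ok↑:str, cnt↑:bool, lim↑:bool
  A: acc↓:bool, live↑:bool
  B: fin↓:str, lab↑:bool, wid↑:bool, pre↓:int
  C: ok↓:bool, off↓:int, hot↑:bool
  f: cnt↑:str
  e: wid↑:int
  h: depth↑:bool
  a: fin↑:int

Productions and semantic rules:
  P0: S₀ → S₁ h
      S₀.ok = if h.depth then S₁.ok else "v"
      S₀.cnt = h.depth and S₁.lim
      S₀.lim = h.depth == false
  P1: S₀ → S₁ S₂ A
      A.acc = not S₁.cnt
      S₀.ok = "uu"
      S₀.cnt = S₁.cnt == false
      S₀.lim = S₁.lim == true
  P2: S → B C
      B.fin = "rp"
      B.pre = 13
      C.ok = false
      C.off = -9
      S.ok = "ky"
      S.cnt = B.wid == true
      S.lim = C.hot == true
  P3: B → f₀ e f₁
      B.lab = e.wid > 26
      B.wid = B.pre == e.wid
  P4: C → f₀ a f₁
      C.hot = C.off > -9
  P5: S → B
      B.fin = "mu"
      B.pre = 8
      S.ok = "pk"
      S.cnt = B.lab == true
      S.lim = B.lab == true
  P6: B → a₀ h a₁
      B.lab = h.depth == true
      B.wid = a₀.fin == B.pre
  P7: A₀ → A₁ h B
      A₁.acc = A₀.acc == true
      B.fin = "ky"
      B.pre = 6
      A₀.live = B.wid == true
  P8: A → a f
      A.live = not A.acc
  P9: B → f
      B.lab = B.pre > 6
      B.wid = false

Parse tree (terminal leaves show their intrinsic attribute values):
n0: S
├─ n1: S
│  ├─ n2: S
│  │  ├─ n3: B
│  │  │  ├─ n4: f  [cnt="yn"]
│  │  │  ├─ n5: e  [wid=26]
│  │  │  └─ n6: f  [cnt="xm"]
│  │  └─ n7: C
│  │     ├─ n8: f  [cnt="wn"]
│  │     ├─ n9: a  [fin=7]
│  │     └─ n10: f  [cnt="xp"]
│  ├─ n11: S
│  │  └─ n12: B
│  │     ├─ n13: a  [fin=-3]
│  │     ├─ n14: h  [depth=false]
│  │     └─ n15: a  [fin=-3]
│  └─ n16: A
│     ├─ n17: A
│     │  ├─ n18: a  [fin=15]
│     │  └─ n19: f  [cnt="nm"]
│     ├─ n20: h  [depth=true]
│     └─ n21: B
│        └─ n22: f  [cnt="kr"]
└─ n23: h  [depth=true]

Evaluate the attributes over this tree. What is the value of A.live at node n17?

false

1. n3.fin = "rp"  ["rp"]
2. n3.pre = 13  [13]
3. n4.cnt = "yn"  [terminal]
4. n5.wid = 26  [terminal]
5. n6.cnt = "xm"  [terminal]
6. n3.lab = false  [e.wid > 26]
7. n3.wid = false  [B.pre == e.wid]
8. n7.ok = false  [false]
9. n7.off = -9  [-9]
10. n8.cnt = "wn"  [terminal]
11. n9.fin = 7  [terminal]
12. n10.cnt = "xp"  [terminal]
13. n7.hot = false  [C.off > -9]
14. n2.ok = "ky"  ["ky"]
15. n2.cnt = false  [B.wid == true]
16. n2.lim = false  [C.hot == true]
17. n12.fin = "mu"  ["mu"]
18. n12.pre = 8  [8]
19. n13.fin = -3  [terminal]
20. n14.depth = false  [terminal]
21. n15.fin = -3  [terminal]
22. n12.lab = false  [h.depth == true]
23. n12.wid = false  [a₀.fin == B.pre]
24. n11.ok = "pk"  ["pk"]
25. n11.cnt = false  [B.lab == true]
26. n11.lim = false  [B.lab == true]
27. n16.acc = true  [not S₁.cnt]
28. n17.acc = true  [A₀.acc == true]
29. n18.fin = 15  [terminal]
30. n19.cnt = "nm"  [terminal]
31. n17.live = false  [not A.acc]
32. n20.depth = true  [terminal]
33. n21.fin = "ky"  ["ky"]
34. n21.pre = 6  [6]
35. n22.cnt = "kr"  [terminal]
36. n21.lab = false  [B.pre > 6]
37. n21.wid = false  [false]
38. n16.live = false  [B.wid == true]
39. n1.ok = "uu"  ["uu"]
40. n1.cnt = true  [S₁.cnt == false]
41. n1.lim = false  [S₁.lim == true]
42. n23.depth = true  [terminal]
43. n0.ok = "uu"  [if h.depth then S₁.ok else "v"]
44. n0.cnt = false  [h.depth and S₁.lim]
45. n0.lim = false  [h.depth == false]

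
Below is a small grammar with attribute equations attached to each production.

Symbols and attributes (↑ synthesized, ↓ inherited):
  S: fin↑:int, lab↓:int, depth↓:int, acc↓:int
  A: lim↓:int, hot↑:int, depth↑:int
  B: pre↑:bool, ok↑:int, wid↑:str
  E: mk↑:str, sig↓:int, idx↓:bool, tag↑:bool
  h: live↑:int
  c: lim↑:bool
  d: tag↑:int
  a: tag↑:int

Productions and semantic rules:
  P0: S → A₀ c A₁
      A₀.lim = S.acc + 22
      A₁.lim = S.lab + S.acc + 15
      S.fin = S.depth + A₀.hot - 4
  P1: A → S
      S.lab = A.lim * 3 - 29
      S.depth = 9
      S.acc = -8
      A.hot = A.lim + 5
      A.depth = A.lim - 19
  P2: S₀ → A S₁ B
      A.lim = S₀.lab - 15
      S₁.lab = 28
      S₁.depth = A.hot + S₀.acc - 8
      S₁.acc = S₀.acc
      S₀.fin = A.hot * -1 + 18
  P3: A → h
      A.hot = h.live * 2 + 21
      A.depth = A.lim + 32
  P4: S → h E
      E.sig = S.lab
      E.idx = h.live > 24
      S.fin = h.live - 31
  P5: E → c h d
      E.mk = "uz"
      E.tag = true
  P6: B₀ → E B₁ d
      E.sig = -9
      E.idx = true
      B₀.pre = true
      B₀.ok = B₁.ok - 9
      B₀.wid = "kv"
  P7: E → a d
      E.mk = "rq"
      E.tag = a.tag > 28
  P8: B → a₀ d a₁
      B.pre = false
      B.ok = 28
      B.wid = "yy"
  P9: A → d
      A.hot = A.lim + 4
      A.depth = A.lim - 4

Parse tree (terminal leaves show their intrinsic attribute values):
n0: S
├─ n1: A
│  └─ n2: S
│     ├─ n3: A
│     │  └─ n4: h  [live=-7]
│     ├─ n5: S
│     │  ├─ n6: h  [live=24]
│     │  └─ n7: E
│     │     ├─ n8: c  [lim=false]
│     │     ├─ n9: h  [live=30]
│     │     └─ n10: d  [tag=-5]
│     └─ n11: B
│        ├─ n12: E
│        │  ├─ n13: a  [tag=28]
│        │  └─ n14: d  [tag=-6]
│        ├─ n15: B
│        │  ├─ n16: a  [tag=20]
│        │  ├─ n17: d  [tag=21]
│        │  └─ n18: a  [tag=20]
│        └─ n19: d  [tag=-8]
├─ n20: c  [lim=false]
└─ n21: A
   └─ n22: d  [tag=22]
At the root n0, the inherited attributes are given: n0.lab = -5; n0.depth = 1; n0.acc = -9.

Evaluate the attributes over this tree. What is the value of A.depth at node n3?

27

1. n0.lab = -5  [given at root]
2. n0.depth = 1  [given at root]
3. n0.acc = -9  [given at root]
4. n1.lim = 13  [S.acc + 22]
5. n2.lab = 10  [A.lim * 3 - 29]
6. n2.depth = 9  [9]
7. n2.acc = -8  [-8]
8. n3.lim = -5  [S₀.lab - 15]
9. n4.live = -7  [terminal]
10. n3.hot = 7  [h.live * 2 + 21]
11. n3.depth = 27  [A.lim + 32]
12. n5.lab = 28  [28]
13. n5.depth = -9  [A.hot + S₀.acc - 8]
14. n5.acc = -8  [S₀.acc]
15. n6.live = 24  [terminal]
16. n7.sig = 28  [S.lab]
17. n7.idx = false  [h.live > 24]
18. n8.lim = false  [terminal]
19. n9.live = 30  [terminal]
20. n10.tag = -5  [terminal]
21. n7.mk = "uz"  ["uz"]
22. n7.tag = true  [true]
23. n5.fin = -7  [h.live - 31]
24. n12.sig = -9  [-9]
25. n12.idx = true  [true]
26. n13.tag = 28  [terminal]
27. n14.tag = -6  [terminal]
28. n12.mk = "rq"  ["rq"]
29. n12.tag = false  [a.tag > 28]
30. n16.tag = 20  [terminal]
31. n17.tag = 21  [terminal]
32. n18.tag = 20  [terminal]
33. n15.pre = false  [false]
34. n15.ok = 28  [28]
35. n15.wid = "yy"  ["yy"]
36. n19.tag = -8  [terminal]
37. n11.pre = true  [true]
38. n11.ok = 19  [B₁.ok - 9]
39. n11.wid = "kv"  ["kv"]
40. n2.fin = 11  [A.hot * -1 + 18]
41. n1.hot = 18  [A.lim + 5]
42. n1.depth = -6  [A.lim - 19]
43. n20.lim = false  [terminal]
44. n21.lim = 1  [S.lab + S.acc + 15]
45. n22.tag = 22  [terminal]
46. n21.hot = 5  [A.lim + 4]
47. n21.depth = -3  [A.lim - 4]
48. n0.fin = 15  [S.depth + A₀.hot - 4]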